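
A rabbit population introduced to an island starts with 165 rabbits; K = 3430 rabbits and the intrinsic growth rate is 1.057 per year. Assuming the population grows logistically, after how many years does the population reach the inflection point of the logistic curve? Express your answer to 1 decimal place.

Logistic growth is fastest at N = K/2 = 1715.
A = (K − N₀)/N₀ = 19.788. Set K/(1 + A·e^(−rt)) = K/2 → A·e^(−rt) = 1.
e^(−1.057t) = 1/19.788 = 0.050536, so t = ln(19.788)/1.057 = 2.9851/1.057 = 2.8241.

2.8 years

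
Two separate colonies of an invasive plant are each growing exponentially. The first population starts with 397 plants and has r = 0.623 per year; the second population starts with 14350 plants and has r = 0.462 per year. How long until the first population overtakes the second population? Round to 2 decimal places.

Set 397·e^(0.623t) = 14350·e^(0.462t).
e^((0.623 − 0.462)t) = 14350/397 → e^(0.161·t) = 36.146.
0.161·t = ln(36.146) = 3.5876, so t = 3.5876/0.161 = 22.283.

22.28 years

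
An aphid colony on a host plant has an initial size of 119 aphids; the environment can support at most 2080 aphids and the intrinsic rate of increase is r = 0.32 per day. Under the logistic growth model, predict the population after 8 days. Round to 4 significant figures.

914.7 aphids

A = (K − N₀)/N₀ = (2080 − 119)/119 = 16.479.
N(t) = K/(1 + A·e^(−rt)) = 2080/(1 + 16.479×e^(−0.32×8)).
e^(−2.56) = 0.077305; denominator = 1 + 16.479×0.077305 = 2.2739.
N = 2080/2.2739 = 914.726.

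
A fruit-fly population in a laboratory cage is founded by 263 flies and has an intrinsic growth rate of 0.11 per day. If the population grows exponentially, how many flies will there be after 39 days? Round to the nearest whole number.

N(t) = N₀·e^(rt) = 263 × e^(0.11×39) = 263 × e^4.29.
e^4.29 ≈ 72.966, so N ≈ 263 × 72.966 = 19190.2.

19190 flies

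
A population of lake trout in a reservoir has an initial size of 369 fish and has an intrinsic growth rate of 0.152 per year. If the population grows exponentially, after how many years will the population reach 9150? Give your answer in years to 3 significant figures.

21.1 years

Set N₀·e^(rt) = 9150: e^(0.152·t) = 9150/369 = 24.797.
0.152·t = ln(24.797) = 3.2107, so t = 3.2107/0.152 = 21.123.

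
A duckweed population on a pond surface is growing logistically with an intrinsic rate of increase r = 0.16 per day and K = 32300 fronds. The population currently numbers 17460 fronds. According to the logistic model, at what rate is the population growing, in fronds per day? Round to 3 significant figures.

1280 fronds per day

dN/dt = rN(1 − N/K) = 0.16 × 17460 × (1 − 17460/32300).
1 − 17460/32300 = 0.45944; dN/dt = 0.16 × 17460 × 0.45944 = 1283.5.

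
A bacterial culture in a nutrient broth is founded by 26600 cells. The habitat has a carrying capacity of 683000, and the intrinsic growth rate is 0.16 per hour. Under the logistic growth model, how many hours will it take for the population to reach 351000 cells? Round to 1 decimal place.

20.4 hours

A = (K − N₀)/N₀ = (683000 − 26600)/26600 = 24.677.
Solve 683000/(1 + 24.677·e^(−0.16t)) = 351000: 1 + 24.677·e^(−0.16t) = 1.9459, so e^(−0.16t) = 0.0383305.
−0.16·t = ln(0.0383305) = -3.2615, so t = 3.2615/0.16 = 20.384.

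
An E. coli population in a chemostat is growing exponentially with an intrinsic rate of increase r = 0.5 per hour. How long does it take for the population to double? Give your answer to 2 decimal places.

Doubling time t_d = ln(2)/r = 0.6931/0.5 = 1.3863.

1.39 hours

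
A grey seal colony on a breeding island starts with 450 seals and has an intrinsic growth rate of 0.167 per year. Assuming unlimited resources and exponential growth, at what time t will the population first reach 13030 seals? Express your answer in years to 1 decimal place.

20.2 years

Set N₀·e^(rt) = 13030: e^(0.167·t) = 13030/450 = 28.956.
0.167·t = ln(28.956) = 3.3658, so t = 3.3658/0.167 = 20.154.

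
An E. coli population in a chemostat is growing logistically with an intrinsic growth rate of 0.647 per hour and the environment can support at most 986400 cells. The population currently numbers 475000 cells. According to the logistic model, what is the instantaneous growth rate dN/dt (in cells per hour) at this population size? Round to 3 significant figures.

dN/dt = rN(1 − N/K) = 0.647 × 475000 × (1 − 475000/986400).
1 − 475000/986400 = 0.51845; dN/dt = 0.647 × 475000 × 0.51845 = 1.59333×10^5.

159000 cells per hour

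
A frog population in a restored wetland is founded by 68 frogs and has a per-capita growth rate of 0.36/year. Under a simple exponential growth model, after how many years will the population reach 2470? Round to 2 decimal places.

9.98 years

Set N₀·e^(rt) = 2470: e^(0.36·t) = 2470/68 = 36.324.
0.36·t = ln(36.324) = 3.5925, so t = 3.5925/0.36 = 9.9791.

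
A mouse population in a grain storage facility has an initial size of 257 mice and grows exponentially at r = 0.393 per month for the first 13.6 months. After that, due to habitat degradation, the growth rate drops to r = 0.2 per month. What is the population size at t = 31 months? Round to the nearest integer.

Phase 1: N(13.6) = 257·e^(0.393×13.6) = 257·e^5.345 = 53845.6.
Phase 2 runs for 31 − 13.6 = 17.4 months at r = 0.2.
N(31) = 53845.6·e^(0.2×17.4) = 53845.6·e^3.48 = 1.747813×10^6.

1747813 mice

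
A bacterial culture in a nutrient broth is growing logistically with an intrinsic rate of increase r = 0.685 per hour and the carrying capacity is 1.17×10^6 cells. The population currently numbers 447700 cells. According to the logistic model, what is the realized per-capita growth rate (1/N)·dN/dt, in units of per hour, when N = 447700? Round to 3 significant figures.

(1/N)·dN/dt = r(1 − N/K) = 0.685 × (1 − 447700/1.17×10^6).
= 0.685 × 0.61735 = 0.42289.

0.423 per hour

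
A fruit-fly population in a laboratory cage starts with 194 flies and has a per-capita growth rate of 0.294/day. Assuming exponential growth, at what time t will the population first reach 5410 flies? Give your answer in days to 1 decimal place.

11.3 days

Set N₀·e^(rt) = 5410: e^(0.294·t) = 5410/194 = 27.887.
0.294·t = ln(27.887) = 3.3281, so t = 3.3281/0.294 = 11.32.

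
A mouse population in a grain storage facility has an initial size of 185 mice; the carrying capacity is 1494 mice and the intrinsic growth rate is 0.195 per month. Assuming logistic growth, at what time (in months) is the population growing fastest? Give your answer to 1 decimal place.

Logistic growth is fastest at N = K/2 = 747.
A = (K − N₀)/N₀ = 7.0757. Set K/(1 + A·e^(−rt)) = K/2 → A·e^(−rt) = 1.
e^(−0.195t) = 1/7.0757 = 0.141329, so t = ln(7.0757)/0.195 = 1.9567/0.195 = 10.034.

10.0 months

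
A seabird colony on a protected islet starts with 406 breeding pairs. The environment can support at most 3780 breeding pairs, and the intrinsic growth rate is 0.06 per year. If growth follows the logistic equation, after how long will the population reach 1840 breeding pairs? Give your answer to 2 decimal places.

34.41 years

A = (K − N₀)/N₀ = (3780 − 406)/406 = 8.3103.
Solve 3780/(1 + 8.3103·e^(−0.06t)) = 1840: 1 + 8.3103·e^(−0.06t) = 2.0543, so e^(−0.06t) = 0.126872.
−0.06·t = ln(0.126872) = -2.0646, so t = 2.0646/0.06 = 34.41.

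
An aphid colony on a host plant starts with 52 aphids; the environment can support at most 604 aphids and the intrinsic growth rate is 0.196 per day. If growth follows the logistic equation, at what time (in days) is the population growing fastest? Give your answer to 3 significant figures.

12.1 days

Logistic growth is fastest at N = K/2 = 302.
A = (K − N₀)/N₀ = 10.615. Set K/(1 + A·e^(−rt)) = K/2 → A·e^(−rt) = 1.
e^(−0.196t) = 1/10.615 = 0.0942029, so t = ln(10.615)/0.196 = 2.3623/0.196 = 12.053.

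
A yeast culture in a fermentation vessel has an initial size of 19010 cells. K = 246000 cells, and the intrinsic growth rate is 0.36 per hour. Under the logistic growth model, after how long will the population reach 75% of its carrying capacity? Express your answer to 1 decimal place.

A = (K − N₀)/N₀ = (246000 − 19010)/19010 = 11.941.
Solve 246000/(1 + 11.941·e^(−0.36t)) = 184500: 1 + 11.941·e^(−0.36t) = 1.3333, so e^(−0.36t) = 0.0279161.
−0.36·t = ln(0.0279161) = -3.5786, so t = 3.5786/0.36 = 9.9404.

9.9 hours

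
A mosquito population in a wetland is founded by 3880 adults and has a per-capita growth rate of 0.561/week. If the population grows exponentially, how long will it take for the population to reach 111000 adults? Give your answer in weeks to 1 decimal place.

6.0 weeks

Set N₀·e^(rt) = 111000: e^(0.561·t) = 111000/3880 = 28.608.
0.561·t = ln(28.608) = 3.3537, so t = 3.3537/0.561 = 5.9781.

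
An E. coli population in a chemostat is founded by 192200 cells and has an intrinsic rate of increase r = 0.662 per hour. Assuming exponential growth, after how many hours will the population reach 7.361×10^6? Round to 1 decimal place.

Set N₀·e^(rt) = 7.361×10^6: e^(0.662·t) = 7.361×10^6/192200 = 38.299.
0.662·t = ln(38.299) = 3.6454, so t = 3.6454/0.662 = 5.5067.

5.5 hours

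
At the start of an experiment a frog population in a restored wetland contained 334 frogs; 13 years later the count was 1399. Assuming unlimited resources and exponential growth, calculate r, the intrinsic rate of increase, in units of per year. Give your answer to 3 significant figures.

From N(t) = N₀·e^(rt): e^(r·13) = 1399/334 = 4.1886.
r·13 = ln(4.1886) = 1.4324, so r = 1.4324/13 = 0.11018.

0.110 per year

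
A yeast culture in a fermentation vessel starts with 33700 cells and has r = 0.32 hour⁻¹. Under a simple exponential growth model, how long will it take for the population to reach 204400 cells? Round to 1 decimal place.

5.6 hours

Set N₀·e^(rt) = 204400: e^(0.32·t) = 204400/33700 = 6.0653.
0.32·t = ln(6.0653) = 1.8026, so t = 1.8026/0.32 = 5.6331.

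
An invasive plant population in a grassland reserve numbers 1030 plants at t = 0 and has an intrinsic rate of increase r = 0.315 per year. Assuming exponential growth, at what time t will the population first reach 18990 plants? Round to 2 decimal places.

9.25 years

Set N₀·e^(rt) = 18990: e^(0.315·t) = 18990/1030 = 18.437.
0.315·t = ln(18.437) = 2.9144, so t = 2.9144/0.315 = 9.2519.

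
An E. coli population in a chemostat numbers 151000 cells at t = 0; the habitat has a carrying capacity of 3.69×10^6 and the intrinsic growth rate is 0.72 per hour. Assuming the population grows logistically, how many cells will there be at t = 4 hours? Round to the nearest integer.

A = (K − N₀)/N₀ = (3.69×10^6 − 151000)/151000 = 23.437.
N(t) = K/(1 + A·e^(−rt)) = 3.69×10^6/(1 + 23.437×e^(−0.72×4)).
e^(−2.88) = 0.056135; denominator = 1 + 23.437×0.056135 = 2.3156.
N = 3.69×10^6/2.3156 = 1.593515×10^6.

1593515 cells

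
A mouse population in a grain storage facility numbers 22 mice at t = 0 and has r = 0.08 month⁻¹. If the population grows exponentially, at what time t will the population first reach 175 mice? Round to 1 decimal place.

25.9 months

Set N₀·e^(rt) = 175: e^(0.08·t) = 175/22 = 7.9545.
0.08·t = ln(7.9545) = 2.0737, so t = 2.0737/0.08 = 25.922.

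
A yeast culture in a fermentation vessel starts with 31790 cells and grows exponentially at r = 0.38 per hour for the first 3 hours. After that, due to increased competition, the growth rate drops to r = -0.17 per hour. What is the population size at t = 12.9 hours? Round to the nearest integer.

18470 cells

Phase 1: N(3) = 31790·e^(0.38×3) = 31790·e^1.14 = 99400.
Phase 2 runs for 12.9 − 3 = 9.9 hours at r = -0.17.
N(12.9) = 99400·e^(-0.17×9.9) = 99400·e^-1.683 = 18470.1.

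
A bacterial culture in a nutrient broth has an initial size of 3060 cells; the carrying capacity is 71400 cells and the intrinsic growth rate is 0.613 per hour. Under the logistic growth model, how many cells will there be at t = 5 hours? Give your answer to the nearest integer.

34967 cells

A = (K − N₀)/N₀ = (71400 − 3060)/3060 = 22.333.
N(t) = K/(1 + A·e^(−rt)) = 71400/(1 + 22.333×e^(−0.613×5)).
e^(−3.065) = 0.046654; denominator = 1 + 22.333×0.046654 = 2.0419.
N = 71400/2.0419 = 34966.8.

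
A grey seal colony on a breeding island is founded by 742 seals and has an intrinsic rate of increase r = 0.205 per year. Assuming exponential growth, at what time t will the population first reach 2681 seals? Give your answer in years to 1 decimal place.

Set N₀·e^(rt) = 2681: e^(0.205·t) = 2681/742 = 3.6132.
0.205·t = ln(3.6132) = 1.2846, so t = 1.2846/0.205 = 6.2663.

6.3 years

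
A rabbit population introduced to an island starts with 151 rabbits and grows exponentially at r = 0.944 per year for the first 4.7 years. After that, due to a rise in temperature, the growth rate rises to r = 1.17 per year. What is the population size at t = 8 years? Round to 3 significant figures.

Phase 1: N(4.7) = 151·e^(0.944×4.7) = 151·e^4.437 = 12760.1.
Phase 2 runs for 8 − 4.7 = 3.3 years at r = 1.17.
N(8) = 12760.1·e^(1.17×3.3) = 12760.1·e^3.861 = 606269.

606000 rabbits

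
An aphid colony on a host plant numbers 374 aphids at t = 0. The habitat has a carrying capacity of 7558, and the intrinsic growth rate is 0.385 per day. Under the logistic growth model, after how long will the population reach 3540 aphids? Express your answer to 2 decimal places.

A = (K − N₀)/N₀ = (7558 − 374)/374 = 19.209.
Solve 7558/(1 + 19.209·e^(−0.385t)) = 3540: 1 + 19.209·e^(−0.385t) = 2.135, so e^(−0.385t) = 0.0590897.
−0.385·t = ln(0.0590897) = -2.8287, so t = 2.8287/0.385 = 7.3473.

7.35 days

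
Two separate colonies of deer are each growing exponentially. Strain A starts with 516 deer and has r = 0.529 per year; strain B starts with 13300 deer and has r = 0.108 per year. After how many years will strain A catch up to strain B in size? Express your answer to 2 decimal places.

Set 516·e^(0.529t) = 13300·e^(0.108t).
e^((0.529 − 0.108)t) = 13300/516 → e^(0.421·t) = 25.775.
0.421·t = ln(25.775) = 3.2494, so t = 3.2494/0.421 = 7.7183.

7.72 years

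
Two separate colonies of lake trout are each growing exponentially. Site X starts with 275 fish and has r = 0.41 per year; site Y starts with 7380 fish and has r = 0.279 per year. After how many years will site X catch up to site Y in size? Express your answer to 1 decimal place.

25.1 years

Set 275·e^(0.41t) = 7380·e^(0.279t).
e^((0.41 − 0.279)t) = 7380/275 → e^(0.131·t) = 26.836.
0.131·t = ln(26.836) = 3.2898, so t = 3.2898/0.131 = 25.113.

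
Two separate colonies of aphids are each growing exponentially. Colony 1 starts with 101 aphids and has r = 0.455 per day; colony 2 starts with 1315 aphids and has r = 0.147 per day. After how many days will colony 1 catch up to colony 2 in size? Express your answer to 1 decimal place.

8.3 days

Set 101·e^(0.455t) = 1315·e^(0.147t).
e^((0.455 − 0.147)t) = 1315/101 → e^(0.308·t) = 13.02.
0.308·t = ln(13.02) = 2.5665, so t = 2.5665/0.308 = 8.3327.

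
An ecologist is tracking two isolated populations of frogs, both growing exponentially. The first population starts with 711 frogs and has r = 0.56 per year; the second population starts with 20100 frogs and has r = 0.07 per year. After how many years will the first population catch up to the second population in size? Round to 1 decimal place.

Set 711·e^(0.56t) = 20100·e^(0.07t).
e^((0.56 − 0.07)t) = 20100/711 → e^(0.49·t) = 28.27.
0.49·t = ln(28.27) = 3.3418, so t = 3.3418/0.49 = 6.82.

6.8 years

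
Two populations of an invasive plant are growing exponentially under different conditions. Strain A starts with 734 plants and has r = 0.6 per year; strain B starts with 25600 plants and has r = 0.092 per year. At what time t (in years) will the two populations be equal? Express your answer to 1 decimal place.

7.0 years

Set 734·e^(0.6t) = 25600·e^(0.092t).
e^((0.6 − 0.092)t) = 25600/734 → e^(0.508·t) = 34.877.
0.508·t = ln(34.877) = 3.5518, so t = 3.5518/0.508 = 6.9918.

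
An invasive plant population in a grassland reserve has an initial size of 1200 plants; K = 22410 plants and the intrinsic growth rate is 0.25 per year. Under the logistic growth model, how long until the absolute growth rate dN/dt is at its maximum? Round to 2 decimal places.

Logistic growth is fastest at N = K/2 = 11205.
A = (K − N₀)/N₀ = 17.675. Set K/(1 + A·e^(−rt)) = K/2 → A·e^(−rt) = 1.
e^(−0.25t) = 1/17.675 = 0.0565771, so t = ln(17.675)/0.25 = 2.8722/0.25 = 11.489.

11.49 years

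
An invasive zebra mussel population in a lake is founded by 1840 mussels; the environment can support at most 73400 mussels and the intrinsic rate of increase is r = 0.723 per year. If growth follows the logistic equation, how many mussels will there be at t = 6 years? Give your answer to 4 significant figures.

48670 mussels

A = (K − N₀)/N₀ = (73400 − 1840)/1840 = 38.891.
N(t) = K/(1 + A·e^(−rt)) = 73400/(1 + 38.891×e^(−0.723×6)).
e^(−4.338) = 0.013063; denominator = 1 + 38.891×0.013063 = 1.508.
N = 73400/1.508 = 48673.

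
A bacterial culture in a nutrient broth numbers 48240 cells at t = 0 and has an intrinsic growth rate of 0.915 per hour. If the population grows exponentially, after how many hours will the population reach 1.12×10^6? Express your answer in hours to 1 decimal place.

Set N₀·e^(rt) = 1.12×10^6: e^(0.915·t) = 1.12×10^6/48240 = 23.217.
0.915·t = ln(23.217) = 3.1449, so t = 3.1449/0.915 = 3.437.

3.4 hours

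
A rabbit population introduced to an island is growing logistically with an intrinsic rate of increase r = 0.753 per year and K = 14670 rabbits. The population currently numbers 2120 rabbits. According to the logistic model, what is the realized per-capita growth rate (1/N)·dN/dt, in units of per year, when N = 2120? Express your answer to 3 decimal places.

(1/N)·dN/dt = r(1 − N/K) = 0.753 × (1 − 2120/14670).
= 0.753 × 0.85549 = 0.64418.

0.644 per year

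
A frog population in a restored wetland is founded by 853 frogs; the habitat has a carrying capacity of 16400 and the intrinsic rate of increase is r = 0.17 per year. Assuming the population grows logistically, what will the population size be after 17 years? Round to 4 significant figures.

A = (K − N₀)/N₀ = (16400 − 853)/853 = 18.226.
N(t) = K/(1 + A·e^(−rt)) = 16400/(1 + 18.226×e^(−0.17×17)).
e^(−2.89) = 0.055576; denominator = 1 + 18.226×0.055576 = 2.0129.
N = 16400/2.0129 = 8147.26.

8147 frogs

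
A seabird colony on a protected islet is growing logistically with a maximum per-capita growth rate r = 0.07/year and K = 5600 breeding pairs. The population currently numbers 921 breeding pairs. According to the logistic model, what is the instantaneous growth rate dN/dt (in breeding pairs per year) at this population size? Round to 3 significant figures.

dN/dt = rN(1 − N/K) = 0.07 × 921 × (1 − 921/5600).
1 − 921/5600 = 0.83554; dN/dt = 0.07 × 921 × 0.83554 = 53.867.

53.9 breeding pairs per year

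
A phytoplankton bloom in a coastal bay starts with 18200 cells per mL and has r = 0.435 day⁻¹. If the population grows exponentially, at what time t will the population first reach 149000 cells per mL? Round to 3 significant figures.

Set N₀·e^(rt) = 149000: e^(0.435·t) = 149000/18200 = 8.1868.
0.435·t = ln(8.1868) = 2.1025, so t = 2.1025/0.435 = 4.8334.

4.83 days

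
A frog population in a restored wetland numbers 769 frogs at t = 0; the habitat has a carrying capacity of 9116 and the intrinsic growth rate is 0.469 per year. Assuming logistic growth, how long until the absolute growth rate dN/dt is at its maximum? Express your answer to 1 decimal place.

5.1 years

Logistic growth is fastest at N = K/2 = 4558.
A = (K − N₀)/N₀ = 10.854. Set K/(1 + A·e^(−rt)) = K/2 → A·e^(−rt) = 1.
e^(−0.469t) = 1/10.854 = 0.0921289, so t = ln(10.854)/0.469 = 2.3846/0.469 = 5.0844.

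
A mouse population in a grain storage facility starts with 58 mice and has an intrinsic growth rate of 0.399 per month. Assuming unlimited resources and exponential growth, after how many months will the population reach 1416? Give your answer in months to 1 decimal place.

8.0 months

Set N₀·e^(rt) = 1416: e^(0.399·t) = 1416/58 = 24.414.
0.399·t = ln(24.414) = 3.1951, so t = 3.1951/0.399 = 8.0079.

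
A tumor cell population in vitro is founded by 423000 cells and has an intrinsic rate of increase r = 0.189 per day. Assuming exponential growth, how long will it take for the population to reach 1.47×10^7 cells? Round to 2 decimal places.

18.77 days

Set N₀·e^(rt) = 1.47×10^7: e^(0.189·t) = 1.47×10^7/423000 = 34.752.
0.189·t = ln(34.752) = 3.5482, so t = 3.5482/0.189 = 18.774.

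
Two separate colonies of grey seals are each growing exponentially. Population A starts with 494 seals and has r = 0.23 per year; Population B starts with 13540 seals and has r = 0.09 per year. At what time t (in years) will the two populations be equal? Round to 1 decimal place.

Set 494·e^(0.23t) = 13540·e^(0.09t).
e^((0.23 − 0.09)t) = 13540/494 → e^(0.14·t) = 27.409.
0.14·t = ln(27.409) = 3.3109, so t = 3.3109/0.14 = 23.649.

23.6 years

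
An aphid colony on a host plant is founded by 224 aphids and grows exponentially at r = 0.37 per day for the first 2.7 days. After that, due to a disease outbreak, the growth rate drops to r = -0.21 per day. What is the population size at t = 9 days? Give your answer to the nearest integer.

Phase 1: N(2.7) = 224·e^(0.37×2.7) = 224·e^0.999 = 608.287.
Phase 2 runs for 9 − 2.7 = 6.3 days at r = -0.21.
N(9) = 608.287·e^(-0.21×6.3) = 608.287·e^-1.323 = 162.008.

162 aphids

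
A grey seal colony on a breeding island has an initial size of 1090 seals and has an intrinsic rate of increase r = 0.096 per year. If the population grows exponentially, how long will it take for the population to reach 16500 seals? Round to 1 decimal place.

28.3 years

Set N₀·e^(rt) = 16500: e^(0.096·t) = 16500/1090 = 15.138.
0.096·t = ln(15.138) = 2.7172, so t = 2.7172/0.096 = 28.304.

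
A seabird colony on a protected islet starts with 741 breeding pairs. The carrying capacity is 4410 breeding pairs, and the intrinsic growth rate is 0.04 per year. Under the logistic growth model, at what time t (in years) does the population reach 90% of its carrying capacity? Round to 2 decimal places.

94.92 years

A = (K − N₀)/N₀ = (4410 − 741)/741 = 4.9514.
Solve 4410/(1 + 4.9514·e^(−0.04t)) = 3969: 1 + 4.9514·e^(−0.04t) = 1.1111, so e^(−0.04t) = 0.0224403.
−0.04·t = ln(0.0224403) = -3.7969, so t = 3.7969/0.04 = 94.922.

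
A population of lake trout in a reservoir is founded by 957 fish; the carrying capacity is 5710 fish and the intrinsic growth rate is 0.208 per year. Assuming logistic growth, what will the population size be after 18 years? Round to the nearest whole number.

5110 fish

A = (K − N₀)/N₀ = (5710 − 957)/957 = 4.9666.
N(t) = K/(1 + A·e^(−rt)) = 5710/(1 + 4.9666×e^(−0.208×18)).
e^(−3.744) = 0.023659; denominator = 1 + 4.9666×0.023659 = 1.1175.
N = 5710/1.1175 = 5109.6.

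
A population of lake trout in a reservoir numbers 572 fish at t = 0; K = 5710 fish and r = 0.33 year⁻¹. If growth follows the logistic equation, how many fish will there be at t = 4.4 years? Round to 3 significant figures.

1840 fish

A = (K − N₀)/N₀ = (5710 − 572)/572 = 8.9825.
N(t) = K/(1 + A·e^(−rt)) = 5710/(1 + 8.9825×e^(−0.33×4.4)).
e^(−1.452) = 0.2341; denominator = 1 + 8.9825×0.2341 = 3.1028.
N = 5710/3.1028 = 1840.26.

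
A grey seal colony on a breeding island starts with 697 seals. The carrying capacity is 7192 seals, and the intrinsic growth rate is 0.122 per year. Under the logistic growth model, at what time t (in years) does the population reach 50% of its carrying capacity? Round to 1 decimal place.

A = (K − N₀)/N₀ = (7192 − 697)/697 = 9.3185.
Solve 7192/(1 + 9.3185·e^(−0.122t)) = 3596: 1 + 9.3185·e^(−0.122t) = 2, so e^(−0.122t) = 0.107313.
−0.122·t = ln(0.107313) = -2.232, so t = 2.232/0.122 = 18.295.

18.3 years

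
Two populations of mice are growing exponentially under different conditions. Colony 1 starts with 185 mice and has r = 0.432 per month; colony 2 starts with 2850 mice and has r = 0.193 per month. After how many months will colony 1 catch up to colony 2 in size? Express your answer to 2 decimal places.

11.44 months

Set 185·e^(0.432t) = 2850·e^(0.193t).
e^((0.432 − 0.193)t) = 2850/185 → e^(0.239·t) = 15.405.
0.239·t = ln(15.405) = 2.7347, so t = 2.7347/0.239 = 11.442.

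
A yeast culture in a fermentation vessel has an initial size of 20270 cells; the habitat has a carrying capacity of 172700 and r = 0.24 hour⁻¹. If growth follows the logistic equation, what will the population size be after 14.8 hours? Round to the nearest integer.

A = (K − N₀)/N₀ = (172700 − 20270)/20270 = 7.52.
N(t) = K/(1 + A·e^(−rt)) = 172700/(1 + 7.52×e^(−0.24×14.8)).
e^(−3.552) = 0.028667; denominator = 1 + 7.52×0.028667 = 1.2156.
N = 172700/1.2156 = 142072.

142072 cells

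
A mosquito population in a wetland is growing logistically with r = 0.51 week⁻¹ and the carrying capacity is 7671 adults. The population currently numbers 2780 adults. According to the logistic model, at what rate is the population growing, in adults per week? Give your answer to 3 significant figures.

dN/dt = rN(1 − N/K) = 0.51 × 2780 × (1 − 2780/7671).
1 − 2780/7671 = 0.6376; dN/dt = 0.51 × 2780 × 0.6376 = 903.98.

904 adults per week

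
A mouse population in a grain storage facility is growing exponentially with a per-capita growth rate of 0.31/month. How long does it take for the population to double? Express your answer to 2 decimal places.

2.24 months

Doubling time t_d = ln(2)/r = 0.6931/0.31 = 2.236.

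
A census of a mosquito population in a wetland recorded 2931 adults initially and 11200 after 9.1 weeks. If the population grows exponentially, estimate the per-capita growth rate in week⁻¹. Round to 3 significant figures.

From N(t) = N₀·e^(rt): e^(r·9.1) = 11200/2931 = 3.8212.
r·9.1 = ln(3.8212) = 1.3406, so r = 1.3406/9.1 = 0.14732.

0.147 per week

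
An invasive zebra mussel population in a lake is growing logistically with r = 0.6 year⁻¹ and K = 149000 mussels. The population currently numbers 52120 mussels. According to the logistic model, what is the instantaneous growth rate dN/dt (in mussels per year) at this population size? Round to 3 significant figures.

20300 mussels per year

dN/dt = rN(1 − N/K) = 0.6 × 52120 × (1 − 52120/149000).
1 − 52120/149000 = 0.6502; dN/dt = 0.6 × 52120 × 0.6502 = 20333.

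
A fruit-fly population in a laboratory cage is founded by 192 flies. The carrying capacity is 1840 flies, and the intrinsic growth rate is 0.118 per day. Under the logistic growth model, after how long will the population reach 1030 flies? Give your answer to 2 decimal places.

20.26 days

A = (K − N₀)/N₀ = (1840 − 192)/192 = 8.5833.
Solve 1840/(1 + 8.5833·e^(−0.118t)) = 1030: 1 + 8.5833·e^(−0.118t) = 1.7864, so e^(−0.118t) = 0.0916203.
−0.118·t = ln(0.0916203) = -2.3901, so t = 2.3901/0.118 = 20.255.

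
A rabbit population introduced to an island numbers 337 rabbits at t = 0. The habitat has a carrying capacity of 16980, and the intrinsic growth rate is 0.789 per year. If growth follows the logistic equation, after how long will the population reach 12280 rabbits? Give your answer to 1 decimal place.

A = (K − N₀)/N₀ = (16980 − 337)/337 = 49.386.
Solve 16980/(1 + 49.386·e^(−0.789t)) = 12280: 1 + 49.386·e^(−0.789t) = 1.3827, so e^(−0.789t) = 0.00774993.
−0.789·t = ln(0.00774993) = -4.8601, so t = 4.8601/0.789 = 6.1598.

6.2 years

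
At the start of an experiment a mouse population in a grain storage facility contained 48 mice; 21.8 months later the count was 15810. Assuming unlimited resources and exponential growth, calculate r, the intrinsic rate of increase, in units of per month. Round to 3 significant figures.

From N(t) = N₀·e^(rt): e^(r·21.8) = 15810/48 = 329.38.
r·21.8 = ln(329.38) = 5.7972, so r = 5.7972/21.8 = 0.26593.

0.266 per month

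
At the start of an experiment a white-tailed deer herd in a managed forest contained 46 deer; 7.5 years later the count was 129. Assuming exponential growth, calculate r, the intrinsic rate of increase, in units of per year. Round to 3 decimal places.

0.137 per year

From N(t) = N₀·e^(rt): e^(r·7.5) = 129/46 = 2.8043.
r·7.5 = ln(2.8043) = 1.0312, so r = 1.0312/7.5 = 0.13749.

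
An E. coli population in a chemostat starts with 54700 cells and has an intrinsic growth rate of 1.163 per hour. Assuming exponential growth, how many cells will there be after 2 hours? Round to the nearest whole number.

559959 cells

N(t) = N₀·e^(rt) = 54700 × e^(1.163×2) = 54700 × e^2.326.
e^2.326 ≈ 10.237, so N ≈ 54700 × 10.237 = 559959.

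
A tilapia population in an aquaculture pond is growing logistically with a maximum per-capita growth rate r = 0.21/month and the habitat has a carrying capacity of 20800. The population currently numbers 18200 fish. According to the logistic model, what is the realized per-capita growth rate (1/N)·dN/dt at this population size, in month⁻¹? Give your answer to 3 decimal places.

0.026 per month

(1/N)·dN/dt = r(1 − N/K) = 0.21 × (1 − 18200/20800).
= 0.21 × 0.125 = 0.02625.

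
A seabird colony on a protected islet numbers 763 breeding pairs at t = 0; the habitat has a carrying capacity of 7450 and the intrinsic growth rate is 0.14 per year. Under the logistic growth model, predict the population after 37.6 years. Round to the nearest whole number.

A = (K − N₀)/N₀ = (7450 − 763)/763 = 8.7641.
N(t) = K/(1 + A·e^(−rt)) = 7450/(1 + 8.7641×e^(−0.14×37.6)).
e^(−5.264) = 0.0051746; denominator = 1 + 8.7641×0.0051746 = 1.0454.
N = 7450/1.0454 = 7126.8.

7127 breeding pairs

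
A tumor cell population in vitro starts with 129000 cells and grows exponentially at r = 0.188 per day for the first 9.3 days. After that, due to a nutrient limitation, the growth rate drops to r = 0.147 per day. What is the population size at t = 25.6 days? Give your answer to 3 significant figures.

8140000 cells

Phase 1: N(9.3) = 129000·e^(0.188×9.3) = 129000·e^1.748 = 741157.
Phase 2 runs for 25.6 − 9.3 = 16.3 days at r = 0.147.
N(25.6) = 741157·e^(0.147×16.3) = 741157·e^2.396 = 8.138103×10^6.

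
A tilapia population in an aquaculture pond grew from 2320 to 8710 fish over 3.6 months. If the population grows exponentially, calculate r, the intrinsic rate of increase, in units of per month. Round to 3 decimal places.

0.367 per month

From N(t) = N₀·e^(rt): e^(r·3.6) = 8710/2320 = 3.7543.
r·3.6 = ln(3.7543) = 1.3229, so r = 1.3229/3.6 = 0.36747.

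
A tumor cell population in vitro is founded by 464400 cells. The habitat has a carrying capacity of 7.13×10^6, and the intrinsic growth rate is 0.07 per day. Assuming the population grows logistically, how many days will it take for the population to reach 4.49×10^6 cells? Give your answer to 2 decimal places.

45.64 days

A = (K − N₀)/N₀ = (7.13×10^6 − 464400)/464400 = 14.353.
Solve 7.13×10^6/(1 + 14.353·e^(−0.07t)) = 4.49×10^6: 1 + 14.353·e^(−0.07t) = 1.588, so e^(−0.07t) = 0.0409648.
−0.07·t = ln(0.0409648) = -3.195, so t = 3.195/0.07 = 45.643.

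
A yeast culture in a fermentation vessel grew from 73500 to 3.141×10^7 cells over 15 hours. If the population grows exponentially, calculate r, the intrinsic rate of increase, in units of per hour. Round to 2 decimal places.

From N(t) = N₀·e^(rt): e^(r·15) = 3.141×10^7/73500 = 427.35.
r·15 = ln(427.35) = 6.0576, so r = 6.0576/15 = 0.40384.

0.40 per hour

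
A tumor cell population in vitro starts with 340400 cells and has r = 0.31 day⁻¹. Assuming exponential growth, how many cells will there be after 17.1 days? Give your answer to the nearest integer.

N(t) = N₀·e^(rt) = 340400 × e^(0.31×17.1) = 340400 × e^5.301.
e^5.301 ≈ 200.54, so N ≈ 340400 × 200.54 = 6.826288×10^7.

68262879 cells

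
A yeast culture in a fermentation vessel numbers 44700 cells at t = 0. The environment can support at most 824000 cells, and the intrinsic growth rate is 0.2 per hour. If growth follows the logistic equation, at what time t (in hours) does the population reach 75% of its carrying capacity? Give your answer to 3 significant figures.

19.8 hours

A = (K − N₀)/N₀ = (824000 − 44700)/44700 = 17.434.
Solve 824000/(1 + 17.434·e^(−0.2t)) = 618000: 1 + 17.434·e^(−0.2t) = 1.3333, so e^(−0.2t) = 0.0191197.
−0.2·t = ln(0.0191197) = -3.957, so t = 3.957/0.2 = 19.785.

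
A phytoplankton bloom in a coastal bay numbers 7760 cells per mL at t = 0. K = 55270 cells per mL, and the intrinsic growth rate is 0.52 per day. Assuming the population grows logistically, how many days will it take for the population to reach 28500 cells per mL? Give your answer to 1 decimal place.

3.6 days

A = (K − N₀)/N₀ = (55270 − 7760)/7760 = 6.1224.
Solve 55270/(1 + 6.1224·e^(−0.52t)) = 28500: 1 + 6.1224·e^(−0.52t) = 1.9393, so e^(−0.52t) = 0.153419.
−0.52·t = ln(0.153419) = -1.8746, so t = 1.8746/0.52 = 3.605.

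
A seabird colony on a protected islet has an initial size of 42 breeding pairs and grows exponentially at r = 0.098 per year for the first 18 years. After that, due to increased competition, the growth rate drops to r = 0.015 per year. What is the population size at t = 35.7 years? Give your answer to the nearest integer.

320 breeding pairs

Phase 1: N(18) = 42·e^(0.098×18) = 42·e^1.764 = 245.101.
Phase 2 runs for 35.7 − 18 = 17.7 years at r = 0.015.
N(35.7) = 245.101·e^(0.015×17.7) = 245.101·e^0.2655 = 319.632.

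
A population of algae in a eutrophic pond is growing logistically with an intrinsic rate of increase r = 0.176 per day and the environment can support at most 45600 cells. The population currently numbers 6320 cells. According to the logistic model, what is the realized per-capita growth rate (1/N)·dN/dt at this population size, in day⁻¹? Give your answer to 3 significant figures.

(1/N)·dN/dt = r(1 − N/K) = 0.176 × (1 − 6320/45600).
= 0.176 × 0.8614 = 0.15161.

0.152 per day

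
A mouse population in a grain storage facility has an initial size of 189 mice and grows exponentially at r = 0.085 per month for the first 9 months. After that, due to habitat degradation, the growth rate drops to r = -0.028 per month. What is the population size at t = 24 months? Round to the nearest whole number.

Phase 1: N(9) = 189·e^(0.085×9) = 189·e^0.765 = 406.16.
Phase 2 runs for 24 − 9 = 15 months at r = -0.028.
N(24) = 406.16·e^(-0.028×15) = 406.16·e^-0.42 = 266.866.

267 mice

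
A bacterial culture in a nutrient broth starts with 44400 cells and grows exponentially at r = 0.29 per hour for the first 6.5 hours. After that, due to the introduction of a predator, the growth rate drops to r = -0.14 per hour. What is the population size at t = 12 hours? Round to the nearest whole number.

Phase 1: N(6.5) = 44400·e^(0.29×6.5) = 44400·e^1.885 = 292434.
Phase 2 runs for 12 − 6.5 = 5.5 hours at r = -0.14.
N(12) = 292434·e^(-0.14×5.5) = 292434·e^-0.77 = 135401.

135401 cells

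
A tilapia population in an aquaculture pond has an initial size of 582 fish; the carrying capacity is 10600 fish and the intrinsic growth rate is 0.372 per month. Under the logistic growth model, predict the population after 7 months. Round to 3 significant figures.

A = (K − N₀)/N₀ = (10600 − 582)/582 = 17.213.
N(t) = K/(1 + A·e^(−rt)) = 10600/(1 + 17.213×e^(−0.372×7)).
e^(−2.604) = 0.073977; denominator = 1 + 17.213×0.073977 = 2.2734.
N = 10600/2.2734 = 4662.68.

4660 fish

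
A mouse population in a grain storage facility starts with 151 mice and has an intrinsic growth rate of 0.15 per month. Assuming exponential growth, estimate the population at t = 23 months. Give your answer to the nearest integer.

N(t) = N₀·e^(rt) = 151 × e^(0.15×23) = 151 × e^3.45.
e^3.45 ≈ 31.5, so N ≈ 151 × 31.5 = 4756.56.

4757 mice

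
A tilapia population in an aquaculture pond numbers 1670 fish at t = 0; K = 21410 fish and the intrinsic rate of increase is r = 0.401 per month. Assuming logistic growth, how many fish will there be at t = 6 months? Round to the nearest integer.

A = (K − N₀)/N₀ = (21410 − 1670)/1670 = 11.82.
N(t) = K/(1 + A·e^(−rt)) = 21410/(1 + 11.82×e^(−0.401×6)).
e^(−2.406) = 0.090175; denominator = 1 + 11.82×0.090175 = 2.0659.
N = 21410/2.0659 = 10363.5.

10364 fish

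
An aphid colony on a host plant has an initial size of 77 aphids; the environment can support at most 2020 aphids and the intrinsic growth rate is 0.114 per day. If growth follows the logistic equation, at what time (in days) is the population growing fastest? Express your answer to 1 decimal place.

28.3 days

Logistic growth is fastest at N = K/2 = 1010.
A = (K − N₀)/N₀ = 25.234. Set K/(1 + A·e^(−rt)) = K/2 → A·e^(−rt) = 1.
e^(−0.114t) = 1/25.234 = 0.0396294, so t = ln(25.234)/0.114 = 3.2282/0.114 = 28.317.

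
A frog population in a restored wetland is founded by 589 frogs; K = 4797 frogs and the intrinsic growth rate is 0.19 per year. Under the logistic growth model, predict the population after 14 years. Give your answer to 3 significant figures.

A = (K − N₀)/N₀ = (4797 − 589)/589 = 7.1443.
N(t) = K/(1 + A·e^(−rt)) = 4797/(1 + 7.1443×e^(−0.19×14)).
e^(−2.66) = 0.069948; denominator = 1 + 7.1443×0.069948 = 1.4997.
N = 4797/1.4997 = 3198.57.

3200 frogs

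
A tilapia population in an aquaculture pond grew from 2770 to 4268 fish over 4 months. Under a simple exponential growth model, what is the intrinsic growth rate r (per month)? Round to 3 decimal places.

0.108 per month

From N(t) = N₀·e^(rt): e^(r·4) = 4268/2770 = 1.5408.
r·4 = ln(1.5408) = 0.4323, so r = 0.4323/4 = 0.10807.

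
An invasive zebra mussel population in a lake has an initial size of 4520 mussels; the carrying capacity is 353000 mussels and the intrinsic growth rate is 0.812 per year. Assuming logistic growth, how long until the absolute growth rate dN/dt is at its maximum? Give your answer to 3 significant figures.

Logistic growth is fastest at N = K/2 = 176500.
A = (K − N₀)/N₀ = 77.097. Set K/(1 + A·e^(−rt)) = K/2 → A·e^(−rt) = 1.
e^(−0.812t) = 1/77.097 = 0.0129706, so t = ln(77.097)/0.812 = 4.3451/0.812 = 5.3511.

5.35 years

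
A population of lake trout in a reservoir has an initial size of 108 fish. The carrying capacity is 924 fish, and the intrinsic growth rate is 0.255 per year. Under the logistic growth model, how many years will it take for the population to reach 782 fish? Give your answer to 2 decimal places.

14.62 years

A = (K − N₀)/N₀ = (924 − 108)/108 = 7.5556.
Solve 924/(1 + 7.5556·e^(−0.255t)) = 782: 1 + 7.5556·e^(−0.255t) = 1.1816, so e^(−0.255t) = 0.0240334.
−0.255·t = ln(0.0240334) = -3.7283, so t = 3.7283/0.255 = 14.621.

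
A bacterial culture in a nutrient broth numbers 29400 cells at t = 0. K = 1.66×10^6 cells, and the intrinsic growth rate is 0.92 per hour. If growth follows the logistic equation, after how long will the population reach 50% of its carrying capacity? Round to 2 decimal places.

4.36 hours

A = (K − N₀)/N₀ = (1.66×10^6 − 29400)/29400 = 55.463.
Solve 1.66×10^6/(1 + 55.463·e^(−0.92t)) = 830000: 1 + 55.463·e^(−0.92t) = 2, so e^(−0.92t) = 0.0180302.
−0.92·t = ln(0.0180302) = -4.0157, so t = 4.0157/0.92 = 4.3649.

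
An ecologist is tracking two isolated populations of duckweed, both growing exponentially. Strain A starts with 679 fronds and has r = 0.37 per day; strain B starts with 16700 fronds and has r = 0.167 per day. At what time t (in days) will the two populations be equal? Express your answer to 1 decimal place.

Set 679·e^(0.37t) = 16700·e^(0.167t).
e^((0.37 − 0.167)t) = 16700/679 → e^(0.203·t) = 24.595.
0.203·t = ln(24.595) = 3.2025, so t = 3.2025/0.203 = 15.776.

15.8 days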